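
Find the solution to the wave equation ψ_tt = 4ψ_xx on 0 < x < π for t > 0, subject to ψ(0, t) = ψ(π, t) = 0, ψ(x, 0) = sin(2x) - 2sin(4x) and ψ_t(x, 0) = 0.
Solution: Separating variables: ψ = Σ [A_n cos(ω_n t) + B_n sin(ω_n t)] sin(nx), ω_n = 2n. From ICs: A_2=1, A_4=-2.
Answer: ψ(x, t) = sin(2x)cos(4t) - 2sin(4x)cos(8t)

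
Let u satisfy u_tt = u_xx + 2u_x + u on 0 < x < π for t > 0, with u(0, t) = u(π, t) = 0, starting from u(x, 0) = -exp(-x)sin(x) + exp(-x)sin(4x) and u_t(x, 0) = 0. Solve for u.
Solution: Substitute u = exp(-x)w.
Then u_x = exp(-x)(w_x - w), u_xx = exp(-x)(w_xx - 2w_x + w), u_tt = exp(-x)w_tt; substituting and dividing by exp(-x), the lower-order terms cancel: w_tt = w_xx (standard wave equation).
Data for w: w(x,0) = exp(x)u(x,0) = -sin(x) + sin(4x); w_t(x,0) = exp(x)u_t(x,0) = 0. The boundary conditions carry over: w(0,t) = w(π,t) = 0.
Separating variables: w = Σ [A_n cos(ω_n t) + B_n sin(ω_n t)] sin(nx), ω_n = n. From ICs: A_1=-1, A_4=1.
So w(x,t) = -sin(x)cos(t) + sin(4x)cos(4t), and u(x,t) = exp(-x)w(x,t).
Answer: u(x, t) = -exp(-x)sin(x)cos(t) + exp(-x)sin(4x)cos(4t)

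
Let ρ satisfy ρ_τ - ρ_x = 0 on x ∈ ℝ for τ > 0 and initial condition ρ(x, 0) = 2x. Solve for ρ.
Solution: By characteristics (dx/dτ = -1), ρ(x,τ) = f(x + τ) with f = ρ(·, 0).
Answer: ρ(x, τ) = 2x + 2τ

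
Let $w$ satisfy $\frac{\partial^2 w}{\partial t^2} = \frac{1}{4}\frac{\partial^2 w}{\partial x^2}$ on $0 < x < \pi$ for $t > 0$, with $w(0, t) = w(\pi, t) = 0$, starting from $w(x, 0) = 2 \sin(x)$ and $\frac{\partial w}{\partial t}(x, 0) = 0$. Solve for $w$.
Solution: Separating variables: $w = \sum [A_n \cos(\omega_n t) + B_n \sin(\omega_n t)] \sin(nx)$, $\omega_n = n/2$. From ICs: $A_1=2$.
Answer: $w(x, t) = 2 \sin(x) \cos(t/2)$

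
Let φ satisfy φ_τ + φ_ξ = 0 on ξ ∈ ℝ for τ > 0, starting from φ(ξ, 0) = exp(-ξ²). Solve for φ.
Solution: By characteristics (dξ/dτ = 1), φ(ξ,τ) = f(ξ - τ) with f = φ(·, 0).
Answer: φ(ξ, τ) = exp(-(ξ - τ)²)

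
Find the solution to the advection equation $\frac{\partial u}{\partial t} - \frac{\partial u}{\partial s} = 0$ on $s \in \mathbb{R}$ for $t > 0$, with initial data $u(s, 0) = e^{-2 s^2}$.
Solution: By characteristics ($ds/dt = -1$), $u(s,t) = f(s + t)$ with $f = u( \cdot , 0)$.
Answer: $u(s, t) = e^{-2 (s + t)^2}$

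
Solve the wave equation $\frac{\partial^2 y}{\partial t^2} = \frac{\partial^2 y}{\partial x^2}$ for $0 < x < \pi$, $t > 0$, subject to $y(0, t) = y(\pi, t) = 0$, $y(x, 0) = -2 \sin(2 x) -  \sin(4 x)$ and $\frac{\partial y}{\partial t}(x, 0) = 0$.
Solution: Using separation of variables $y = X(x)T(t)$:
Eigenfunctions: $\sin(nx)$, $n = 1, 2, 3, \ldots$
General solution: $y(x, t) = \sum [A_n \cos(n t) + B_n \sin(n t)] \sin(nx)$
From $y(x,0) = -2 \sin(2 x) - \sin(4 x)$: $A_2=-2, A_4=-1$. From $y_t(x,0) = 0$: all $B_n = 0$.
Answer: $y(x, t) = -2 \sin(2 x) \cos(2 t) -  \sin(4 x) \cos(4 t)$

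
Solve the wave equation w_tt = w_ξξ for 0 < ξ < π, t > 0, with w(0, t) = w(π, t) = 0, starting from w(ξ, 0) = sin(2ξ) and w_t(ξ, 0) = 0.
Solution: Using separation of variables w = X(ξ)T(t):
Eigenfunctions: sin(nξ), n = 1, 2, 3, ...
General solution: w(ξ, t) = Σ [A_n cos(n t) + B_n sin(n t)] sin(nξ)
From w(ξ,0) = sin(2ξ): A_2=1. From w_t(ξ,0) = 0: all B_n = 0.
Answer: w(ξ, t) = sin(2ξ)cos(2t)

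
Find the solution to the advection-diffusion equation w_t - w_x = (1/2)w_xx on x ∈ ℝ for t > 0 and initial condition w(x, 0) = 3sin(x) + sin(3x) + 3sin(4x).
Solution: Change to a moving frame: let η = x + t, σ = t and write w(x,t) = u(η,σ).
By the chain rule w_t = u_σ + u_η, w_x = u_η, w_xx = u_ηη.
Then w_t - w_x = u_σ: the advection term cancels and the PDE becomes the heat equation u_σ = (1/2)u_ηη on η ∈ ℝ.
Initial data: u(η,0) = w(η,0) = 3sin(η) + sin(3η) + 3sin(4η).
On η ∈ ℝ each mode satisfies (sin(nη))″ = -n² sin(nη), so exp(-n²σ/2) sin(nη) solves the heat equation; by superposition u(η,σ) = Σ c_n exp(-n²σ/2) sin(nη).
Reading off the coefficients: c_1=3, c_3=1, c_4=3, so u(η,σ) = 3exp(-8σ)sin(4η) + 3exp(-σ/2)sin(η) + exp(-9σ/2)sin(3η).
Substituting back η = x + t, σ = t: w(x,t) = u(x + t, t).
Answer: w(x, t) = 3exp(-8t)sin(4t + 4x) + 3exp(-t/2)sin(t + x) + exp(-9t/2)sin(3t + 3x)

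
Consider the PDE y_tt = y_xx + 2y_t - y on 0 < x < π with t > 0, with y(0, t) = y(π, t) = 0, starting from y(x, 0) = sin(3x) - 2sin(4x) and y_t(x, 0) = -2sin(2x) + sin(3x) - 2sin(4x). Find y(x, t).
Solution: Substitute y = exp(t)u, i.e. u = exp(-t)y.
By the product rule, y_t = exp(t)(u_t + u), y_tt = exp(t)(u_tt + 2u_t + u), y_xx = exp(t)u_xx.
Substituting into the PDE and dividing by exp(t): u_tt + 2u_t + u = u_xx + 2(u_t + u) - u.
The lower-order terms cancel, leaving the standard wave equation u_tt = u_xx.
Initial data for u: u(x,0) = y(x,0) = sin(3x) - 2sin(4x); u_t(x,0) = y_t(x,0) - y(x,0) = -2sin(2x). The boundary conditions carry over: u(0,t) = u(π,t) = 0.
Solve for u:
  Using separation of variables u = X(x)T(t):
  Eigenfunctions: sin(nx), n = 1, 2, 3, ...
  General solution: u(x, t) = Σ [A_n cos(n t) + B_n sin(n t)] sin(nx)
  From u(x,0) = sin(3x) - 2sin(4x): A_3=1, A_4=-2. From u_t(x,0) = -2sin(2x), using u_t(x,0) = Σ ω_n B_n sin(nx) with ω_n = n: B_2 = (-2)/2 = -1.
Hence u(x,t) = -sin(2t)sin(2x) + sin(3x)cos(3t) - 2sin(4x)cos(4t).
Transform back: y(x,t) = exp(t)u(x,t).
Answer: y(x, t) = -exp(t)sin(2t)sin(2x) + exp(t)sin(3x)cos(3t) - 2exp(t)sin(4x)cos(4t)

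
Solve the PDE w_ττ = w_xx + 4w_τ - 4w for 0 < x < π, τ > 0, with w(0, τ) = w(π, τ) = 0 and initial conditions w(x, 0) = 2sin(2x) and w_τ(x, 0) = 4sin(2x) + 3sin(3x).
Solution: Substitute w = exp(2τ)u.
Then w_τ = exp(2τ)(u_τ + 2u), w_ττ = exp(2τ)(u_ττ + 4u_τ + 4u), w_xx = exp(2τ)u_xx; substituting and dividing by exp(2τ), the lower-order terms cancel: u_ττ = u_xx (standard wave equation).
Data for u: u(x,0) = w(x,0) = 2sin(2x); u_τ(x,0) = w_τ(x,0) - 2w(x,0) = 3sin(3x). The boundary conditions carry over: u(0,τ) = u(π,τ) = 0.
Separating variables: u = Σ [A_n cos(ω_n τ) + B_n sin(ω_n τ)] sin(nx), ω_n = n. From ICs (B_n = velocity coefficient / ω_n): A_2=2, B_3=1.
So u(x,τ) = 2sin(2x)cos(2τ) + sin(3x)sin(3τ), and w(x,τ) = exp(2τ)u(x,τ).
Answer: w(x, τ) = 2exp(2τ)sin(2x)cos(2τ) + exp(2τ)sin(3x)sin(3τ)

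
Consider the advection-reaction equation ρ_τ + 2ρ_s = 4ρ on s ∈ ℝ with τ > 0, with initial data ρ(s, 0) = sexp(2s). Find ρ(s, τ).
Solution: Substitute ρ = exp(2s)u.
Then ρ_s = exp(2s)(u_s + 2u), ρ_τ = exp(2s)u_τ; substituting and dividing by exp(2s), the lower-order terms cancel: u_τ + 2u_s = 0 (standard advection equation).
Data for u: u(s,0) = exp(-2s)ρ(s,0) = s.
By characteristics (ds/dτ = 2), u(s,τ) = f(s - 2τ) with f = u(·, 0).
So u(s,τ) = s - 2τ, and ρ(s,τ) = exp(2s)u(s,τ).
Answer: ρ(s, τ) = sexp(2s) - 2τexp(2s)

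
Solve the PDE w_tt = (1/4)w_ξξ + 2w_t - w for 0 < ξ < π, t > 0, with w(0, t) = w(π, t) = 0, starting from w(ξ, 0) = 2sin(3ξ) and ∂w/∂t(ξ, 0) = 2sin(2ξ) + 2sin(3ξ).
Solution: Substitute w = exp(t)u, i.e. u = exp(-t)w.
By the product rule, w_t = exp(t)(u_t + u), w_tt = exp(t)(u_tt + 2u_t + u), w_ξξ = exp(t)u_ξξ.
Substituting into the PDE and dividing by exp(t): u_tt + 2u_t + u = (1/4)u_ξξ + 2(u_t + u) - u.
The lower-order terms cancel, leaving the standard wave equation u_tt = (1/4)u_ξξ.
Initial data for u: u(ξ,0) = w(ξ,0) = 2sin(3ξ); u_t(ξ,0) = w_t(ξ,0) - w(ξ,0) = 2sin(2ξ). The boundary conditions carry over: u(0,t) = u(π,t) = 0.
Solve for u:
  Using separation of variables u = X(ξ)T(t):
  Eigenfunctions: sin(nξ), n = 1, 2, 3, ...
  General solution: u(ξ, t) = Σ [A_n cos(n t/2) + B_n sin(n t/2)] sin(nξ)
  From u(ξ,0) = 2sin(3ξ): A_3=2. From u_t(ξ,0) = 2sin(2ξ), using u_t(ξ,0) = Σ ω_n B_n sin(nξ) with ω_n = n/2: B_2 = 2/1 = 2.
Hence u(ξ,t) = 2sin(t)sin(2ξ) + 2sin(3ξ)cos(3t/2).
Transform back: w(ξ,t) = exp(t)u(ξ,t).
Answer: w(ξ, t) = 2exp(t)sin(t)sin(2ξ) + 2exp(t)sin(3ξ)cos(3t/2)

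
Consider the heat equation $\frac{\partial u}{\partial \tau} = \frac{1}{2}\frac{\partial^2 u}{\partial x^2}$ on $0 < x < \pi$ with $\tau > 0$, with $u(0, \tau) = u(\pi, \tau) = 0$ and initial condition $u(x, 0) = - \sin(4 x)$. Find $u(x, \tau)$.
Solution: Using separation of variables $u = X(x)T(\tau)$:
Eigenfunctions: $\sin(nx)$, $n = 1, 2, 3, \ldots$
General solution: $u(x, \tau) = \sum c_n \sin(nx) e^{-n^2 \tau/2}$
Matching $u(x,0) = - \sin(4 x)$ term by term: $c_4=-1$.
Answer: $u(x, \tau) = - e^{-8 \tau} \sin(4 x)$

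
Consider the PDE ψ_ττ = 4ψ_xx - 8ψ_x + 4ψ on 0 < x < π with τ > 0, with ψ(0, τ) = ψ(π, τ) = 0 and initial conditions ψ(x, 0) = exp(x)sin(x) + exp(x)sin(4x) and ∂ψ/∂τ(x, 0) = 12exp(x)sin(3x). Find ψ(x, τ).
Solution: Substitute ψ = exp(x)u.
Then ψ_x = exp(x)(u_x + u), ψ_xx = exp(x)(u_xx + 2u_x + u), ψ_ττ = exp(x)u_ττ; substituting and dividing by exp(x), the lower-order terms cancel: u_ττ = 4u_xx (standard wave equation).
Data for u: u(x,0) = exp(-x)ψ(x,0) = sin(x) + sin(4x); u_τ(x,0) = exp(-x)ψ_τ(x,0) = 12sin(3x). The boundary conditions carry over: u(0,τ) = u(π,τ) = 0.
Separating variables: u = Σ [A_n cos(ω_n τ) + B_n sin(ω_n τ)] sin(nx), ω_n = 2n. From ICs (B_n = velocity coefficient / ω_n): A_1=1, A_4=1, B_3=2.
So u(x,τ) = sin(x)cos(2τ) + 2sin(3x)sin(6τ) + sin(4x)cos(8τ), and ψ(x,τ) = exp(x)u(x,τ).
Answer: ψ(x, τ) = exp(x)sin(x)cos(2τ) + 2exp(x)sin(3x)sin(6τ) + exp(x)sin(4x)cos(8τ)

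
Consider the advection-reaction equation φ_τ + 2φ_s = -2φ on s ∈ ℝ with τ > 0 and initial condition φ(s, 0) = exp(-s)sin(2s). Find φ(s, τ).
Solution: Substitute φ = exp(-s)u.
Then φ_s = exp(-s)(u_s - u), φ_τ = exp(-s)u_τ; substituting and dividing by exp(-s), the lower-order terms cancel: u_τ + 2u_s = 0 (standard advection equation).
Data for u: u(s,0) = exp(s)φ(s,0) = sin(2s).
By characteristics (ds/dτ = 2), u(s,τ) = f(s - 2τ) with f = u(·, 0).
So u(s,τ) = sin(2s - 4τ), and φ(s,τ) = exp(-s)u(s,τ).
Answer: φ(s, τ) = exp(-s)sin(2s - 4τ)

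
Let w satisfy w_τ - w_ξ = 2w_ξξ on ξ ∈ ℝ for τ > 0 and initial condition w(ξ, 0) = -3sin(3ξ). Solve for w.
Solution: Change to a moving frame: let η = ξ + τ, σ = τ and write w(ξ,τ) = u(η,σ).
By the chain rule w_τ = u_σ + u_η, w_ξ = u_η, w_ξξ = u_ηη.
Then w_τ - w_ξ = u_σ: the advection term cancels and the PDE becomes the heat equation u_σ = 2u_ηη on η ∈ ℝ.
Initial data: u(η,0) = w(η,0) = -3sin(3η).
On η ∈ ℝ each mode satisfies (sin(nη))″ = -n² sin(nη), so exp(-2n²σ) sin(nη) solves the heat equation; by superposition u(η,σ) = Σ c_n exp(-2n²σ) sin(nη).
Reading off the coefficients: c_3=-3, so u(η,σ) = -3exp(-18σ)sin(3η).
Substituting back η = ξ + τ, σ = τ: w(ξ,τ) = u(ξ + τ, τ).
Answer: w(ξ, τ) = -3exp(-18τ)sin(3ξ + 3τ)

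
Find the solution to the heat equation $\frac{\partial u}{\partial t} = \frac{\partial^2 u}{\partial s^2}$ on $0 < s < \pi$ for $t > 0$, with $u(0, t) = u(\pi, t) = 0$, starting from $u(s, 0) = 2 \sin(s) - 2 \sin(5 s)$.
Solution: Separating variables: $u = \sum c_n e^{-n^2t} \sin(ns)$. From $u(s,0) = 2 \sin(s) - 2 \sin(5 s)$: $c_1=2, c_5=-2$.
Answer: $u(s, t) = 2 e^{-t} \sin(s) - 2 e^{-25 t} \sin(5 s)$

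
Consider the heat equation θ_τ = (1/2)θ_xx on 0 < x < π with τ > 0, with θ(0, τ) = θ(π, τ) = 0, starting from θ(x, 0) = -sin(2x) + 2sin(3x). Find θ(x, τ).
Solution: Separating variables: θ = Σ c_n exp(-n²τ/2) sin(nx). From θ(x,0) = -sin(2x) + 2sin(3x): c_2=-1, c_3=2.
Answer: θ(x, τ) = -exp(-2τ)sin(2x) + 2exp(-9τ/2)sin(3x)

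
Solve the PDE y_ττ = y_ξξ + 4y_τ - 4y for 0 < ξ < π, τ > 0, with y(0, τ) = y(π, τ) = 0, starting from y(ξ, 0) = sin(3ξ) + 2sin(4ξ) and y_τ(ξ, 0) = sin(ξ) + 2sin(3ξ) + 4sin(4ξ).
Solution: Substitute y = exp(2τ)u.
Then y_τ = exp(2τ)(u_τ + 2u), y_ττ = exp(2τ)(u_ττ + 4u_τ + 4u), y_ξξ = exp(2τ)u_ξξ; substituting and dividing by exp(2τ), the lower-order terms cancel: u_ττ = u_ξξ (standard wave equation).
Data for u: u(ξ,0) = y(ξ,0) = sin(3ξ) + 2sin(4ξ); u_τ(ξ,0) = y_τ(ξ,0) - 2y(ξ,0) = sin(ξ). The boundary conditions carry over: u(0,τ) = u(π,τ) = 0.
Separating variables: u = Σ [A_n cos(ω_n τ) + B_n sin(ω_n τ)] sin(nξ), ω_n = n. From ICs (B_n = velocity coefficient / ω_n): A_3=1, A_4=2, B_1=1.
So u(ξ,τ) = sin(ξ)sin(τ) + sin(3ξ)cos(3τ) + 2sin(4ξ)cos(4τ), and y(ξ,τ) = exp(2τ)u(ξ,τ).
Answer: y(ξ, τ) = exp(2τ)sin(ξ)sin(τ) + exp(2τ)sin(3ξ)cos(3τ) + 2exp(2τ)sin(4ξ)cos(4τ)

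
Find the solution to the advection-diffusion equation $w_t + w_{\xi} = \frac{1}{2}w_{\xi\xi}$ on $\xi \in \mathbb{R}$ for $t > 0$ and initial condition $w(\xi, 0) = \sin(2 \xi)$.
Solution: Moving frame: $\eta = \xi - t$, $\sigma = t$, $w = u(\eta,\sigma)$, so $w_t = u_{\sigma} - u_{\eta}$ and $w_{\xi\xi} = u_{\eta\eta}$.
Hence $w_t + w_{\xi} = u_{\sigma}$ and the PDE becomes the heat equation $u_{\sigma} = \frac{1}{2}u_{\eta\eta}$ on $\eta \in \mathbb{R}$.
Initial data: $u(\eta,0) = w(\eta,0) = \sin(2 \eta)$. Each mode $\sin(n\eta)$ decays as $e^{-n^2\sigma/2}$ on $\mathbb{R}$, so $u(\eta,\sigma) = \sum c_n e^{-n^2\sigma/2} \sin(n\eta)$ with $c_2=1$: $u(\eta,\sigma) = e^{-2 \sigma} \sin(2 \eta)$.
Substituting back: $w(\xi,t) = u(\xi - t, t)$.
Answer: $w(\xi, t) = e^{-2 t} \sin(2 \xi - 2 t)$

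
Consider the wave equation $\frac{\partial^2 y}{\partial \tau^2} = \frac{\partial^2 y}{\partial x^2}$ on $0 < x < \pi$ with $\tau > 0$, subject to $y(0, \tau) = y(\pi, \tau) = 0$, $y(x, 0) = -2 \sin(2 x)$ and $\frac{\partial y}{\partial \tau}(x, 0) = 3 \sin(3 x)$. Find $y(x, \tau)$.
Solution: Separating variables: $y = \sum [A_n \cos(\omega_n \tau) + B_n \sin(\omega_n \tau)] \sin(nx)$, $\omega_n = n$. From ICs ($B_n$ = velocity coefficient / $\omega_n$): $A_2=-2, B_3=1$.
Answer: $y(x, \tau) = \sin(3 \tau) \sin(3 x) - 2 \sin(2 x) \cos(2 \tau)$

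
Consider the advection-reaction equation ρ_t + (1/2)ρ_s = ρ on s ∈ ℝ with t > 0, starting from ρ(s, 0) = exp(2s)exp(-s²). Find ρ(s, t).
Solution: Substitute ρ = exp(2s)u, i.e. u = exp(-2s)ρ.
By the product rule, ρ_s = exp(2s)(u_s + 2u), ρ_t = exp(2s)u_t.
Substituting into the PDE and dividing by exp(2s): u_t + (1/2)(u_s + 2u) = u.
The lower-order terms cancel, leaving the standard advection equation u_t + (1/2)u_s = 0.
Initial data for u: u(s,0) = exp(-2s)ρ(s,0) = exp(-s²).
Solve for u:
  By method of characteristics (waves move right with speed 1/2):
  Along characteristics s - (1/2)t = const, u is constant, so u(s,t) = f(s - (1/2)t) with f = u(·, 0).
Hence u(s,t) = exp(-(s - t/2)²).
Transform back: ρ(s,t) = exp(2s)u(s,t).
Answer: ρ(s, t) = exp(2s)exp(-(s - t/2)²)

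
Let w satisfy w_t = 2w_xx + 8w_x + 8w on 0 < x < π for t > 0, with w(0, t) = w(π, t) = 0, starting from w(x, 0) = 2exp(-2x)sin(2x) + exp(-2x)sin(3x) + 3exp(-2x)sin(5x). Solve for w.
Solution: Substitute w = exp(-2x)u, i.e. u = exp(2x)w.
By the product rule, w_x = exp(-2x)(u_x - 2u), w_xx = exp(-2x)(u_xx - 4u_x + 4u), w_t = exp(-2x)u_t.
Substituting into the PDE and dividing by exp(-2x): u_t = 2(u_xx - 4u_x + 4u) + 8(u_x - 2u) + 8u.
The lower-order terms cancel, leaving the standard heat equation u_t = 2u_xx.
Initial data for u: u(x,0) = exp(2x)w(x,0) = 2sin(2x) + sin(3x) + 3sin(5x). The boundary conditions carry over: u(0,t) = u(π,t) = 0.
Solve for u:
  Using separation of variables u = X(x)T(t):
  Eigenfunctions: sin(nx), n = 1, 2, 3, ...
  General solution: u(x, t) = Σ c_n sin(nx) exp(-2n² t)
  Matching u(x,0) = 2sin(2x) + sin(3x) + 3sin(5x) term by term: c_2=2, c_3=1, c_5=3.
Hence u(x,t) = 2exp(-8t)sin(2x) + exp(-18t)sin(3x) + 3exp(-50t)sin(5x).
Transform back: w(x,t) = exp(-2x)u(x,t).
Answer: w(x, t) = 2exp(-8t)exp(-2x)sin(2x) + exp(-18t)exp(-2x)sin(3x) + 3exp(-50t)exp(-2x)sin(5x)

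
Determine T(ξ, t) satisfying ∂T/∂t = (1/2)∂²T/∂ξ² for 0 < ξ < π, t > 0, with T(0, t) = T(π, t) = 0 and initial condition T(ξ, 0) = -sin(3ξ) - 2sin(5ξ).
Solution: Separating variables: T = Σ c_n exp(-n²t/2) sin(nξ). From T(ξ,0) = -sin(3ξ) - 2sin(5ξ): c_3=-1, c_5=-2.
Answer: T(ξ, t) = -exp(-9t/2)sin(3ξ) - 2exp(-25t/2)sin(5ξ)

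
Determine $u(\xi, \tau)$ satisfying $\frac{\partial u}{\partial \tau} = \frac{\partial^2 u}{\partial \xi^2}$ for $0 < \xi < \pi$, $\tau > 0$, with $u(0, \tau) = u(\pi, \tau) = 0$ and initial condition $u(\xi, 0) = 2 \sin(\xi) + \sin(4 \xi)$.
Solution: Separating variables: $u = \sum c_n e^{-n^2\tau} \sin(n\xi)$. From $u(\xi,0) = 2 \sin(\xi) + \sin(4 \xi)$: $c_1=2, c_4=1$.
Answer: $u(\xi, \tau) = 2 e^{-\tau} \sin(\xi) + e^{-16 \tau} \sin(4 \xi)$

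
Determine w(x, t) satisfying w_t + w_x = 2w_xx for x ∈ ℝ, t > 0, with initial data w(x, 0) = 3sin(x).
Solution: Moving frame: η = x - t, σ = t, w = u(η,σ), so w_t = u_σ - u_η and w_xx = u_ηη.
Hence w_t + w_x = u_σ and the PDE becomes the heat equation u_σ = 2u_ηη on η ∈ ℝ.
Initial data: u(η,0) = w(η,0) = 3sin(η). Each mode sin(nη) decays as exp(-2n²σ) on ℝ, so u(η,σ) = Σ c_n exp(-2n²σ) sin(nη) with c_1=3: u(η,σ) = 3exp(-2σ)sin(η).
Substituting back: w(x,t) = u(x - t, t).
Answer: w(x, t) = -3exp(-2t)sin(t - x)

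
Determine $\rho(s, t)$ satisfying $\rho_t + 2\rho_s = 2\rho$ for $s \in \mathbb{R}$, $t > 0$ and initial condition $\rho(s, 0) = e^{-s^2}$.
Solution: Substitute $\rho = e^{2t}u$.
Then $\rho_t = e^{2t}(u_t + 2u)$, $\rho_s = e^{2t}u_s$; substituting and dividing by $e^{2t}$, the lower-order terms cancel: $u_t + 2u_s = 0$ (standard advection equation).
Data for $u$: $u(s,0) = \rho(s,0) = e^{-s^2}$.
By characteristics ($ds/dt = 2$), $u(s,t) = f(s - 2t)$ with $f = u( \cdot , 0)$.
So $u(s,t) = e^{-(s - 2 t)^2}$, and $\rho(s,t) = e^{2t}u(s,t)$.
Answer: $\rho(s, t) = e^{2 t} e^{-(s - 2 t)^2}$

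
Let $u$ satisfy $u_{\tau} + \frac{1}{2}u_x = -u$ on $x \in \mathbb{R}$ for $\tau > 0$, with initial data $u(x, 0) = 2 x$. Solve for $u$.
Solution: Substitute $u = e^{-\tau}w$, i.e. $w = e^{\tau}u$.
By the product rule, $u_{\tau} = e^{-\tau}(w_{\tau} - w)$, $u_x = e^{-\tau}w_x$.
Substituting into the PDE and dividing by $e^{-\tau}$: $w_{\tau} - w + \frac{1}{2}w_x = -w$.
The lower-order terms cancel, leaving the standard advection equation $w_{\tau} + \frac{1}{2}w_x = 0$.
Initial data for $w$: $w(x,0) = u(x,0) = 2 x$.
Solve for $w$:
  By method of characteristics (waves move right with speed 1/2):
  Along characteristics $x - \frac{1}{2}\tau =$ const, $w$ is constant, so $w(x,\tau) = f(x - \frac{1}{2}\tau)$ with $f = w( \cdot , 0)$.
Hence $w(x,\tau) = 2 x - \tau$.
Transform back: $u(x,\tau) = e^{-\tau}w(x,\tau)$.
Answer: $u(x, \tau) = - \tau e^{-\tau} + 2 x e^{-\tau}$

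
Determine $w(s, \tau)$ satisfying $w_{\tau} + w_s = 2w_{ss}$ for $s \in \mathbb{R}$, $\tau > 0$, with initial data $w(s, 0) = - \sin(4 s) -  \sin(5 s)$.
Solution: Change to a moving frame: let $\eta = s - \tau$, $\sigma = \tau$ and write $w(s,\tau) = u(\eta,\sigma)$.
By the chain rule $w_{\tau} = u_{\sigma} - u_{\eta}$, $w_s = u_{\eta}$, $w_{ss} = u_{\eta\eta}$.
Then $w_{\tau} + w_s = u_{\sigma}$: the advection term cancels and the PDE becomes the heat equation $u_{\sigma} = 2u_{\eta\eta}$ on $\eta \in \mathbb{R}$.
Initial data: $u(\eta,0) = w(\eta,0) = - \sin(4 \eta) - \sin(5 \eta)$.
On $\eta \in \mathbb{R}$ each mode satisfies $(\sin(n\eta))'' = -n^2 \sin(n\eta)$, so $e^{-2n^2\sigma} \sin(n\eta)$ solves the heat equation; by superposition $u(\eta,\sigma) = \sum c_n e^{-2n^2\sigma} \sin(n\eta)$.
Reading off the coefficients: $c_4=-1, c_5=-1$, so $u(\eta,\sigma) = - e^{-32 \sigma} \sin(4 \eta) - e^{-50 \sigma} \sin(5 \eta)$.
Substituting back $\eta = s - \tau$, $\sigma = \tau$: $w(s,\tau) = u(s - \tau, \tau)$.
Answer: $w(s, \tau) = e^{-32 \tau} \sin(4 \tau - 4 s) + e^{-50 \tau} \sin(5 \tau - 5 s)$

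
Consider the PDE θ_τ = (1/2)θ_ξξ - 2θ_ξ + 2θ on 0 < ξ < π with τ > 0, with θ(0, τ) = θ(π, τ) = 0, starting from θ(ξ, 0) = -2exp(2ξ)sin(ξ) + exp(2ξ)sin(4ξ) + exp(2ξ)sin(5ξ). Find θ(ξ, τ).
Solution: Substitute θ = exp(2ξ)u.
Then θ_ξ = exp(2ξ)(u_ξ + 2u), θ_ξξ = exp(2ξ)(u_ξξ + 4u_ξ + 4u), θ_τ = exp(2ξ)u_τ; substituting and dividing by exp(2ξ), the lower-order terms cancel: u_τ = (1/2)u_ξξ (standard heat equation).
Data for u: u(ξ,0) = exp(-2ξ)θ(ξ,0) = -2sin(ξ) + sin(4ξ) + sin(5ξ). The boundary conditions carry over: u(0,τ) = u(π,τ) = 0.
Separating variables: u = Σ c_n exp(-n²τ/2) sin(nξ). From u(ξ,0) = -2sin(ξ) + sin(4ξ) + sin(5ξ): c_1=-2, c_4=1, c_5=1.
So u(ξ,τ) = exp(-8τ)sin(4ξ) - 2exp(-τ/2)sin(ξ) + exp(-25τ/2)sin(5ξ), and θ(ξ,τ) = exp(2ξ)u(ξ,τ).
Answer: θ(ξ, τ) = exp(2ξ)exp(-8τ)sin(4ξ) - 2exp(2ξ)exp(-τ/2)sin(ξ) + exp(2ξ)exp(-25τ/2)sin(5ξ)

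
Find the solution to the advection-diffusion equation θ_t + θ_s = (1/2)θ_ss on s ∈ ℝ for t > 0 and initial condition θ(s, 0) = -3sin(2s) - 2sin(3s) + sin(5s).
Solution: Change to a moving frame: let η = s - t, σ = t and write θ(s,t) = u(η,σ).
By the chain rule θ_t = u_σ - u_η, θ_s = u_η, θ_ss = u_ηη.
Then θ_t + θ_s = u_σ: the advection term cancels and the PDE becomes the heat equation u_σ = (1/2)u_ηη on η ∈ ℝ.
Initial data: u(η,0) = θ(η,0) = -3sin(2η) - 2sin(3η) + sin(5η).
On η ∈ ℝ each mode satisfies (sin(nη))″ = -n² sin(nη), so exp(-n²σ/2) sin(nη) solves the heat equation; by superposition u(η,σ) = Σ c_n exp(-n²σ/2) sin(nη).
Reading off the coefficients: c_2=-3, c_3=-2, c_5=1, so u(η,σ) = -3exp(-2σ)sin(2η) - 2exp(-9σ/2)sin(3η) + exp(-25σ/2)sin(5η).
Substituting back η = s - t, σ = t: θ(s,t) = u(s - t, t).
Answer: θ(s, t) = -3exp(-2t)sin(2s - 2t) - 2exp(-9t/2)sin(3s - 3t) + exp(-25t/2)sin(5s - 5t)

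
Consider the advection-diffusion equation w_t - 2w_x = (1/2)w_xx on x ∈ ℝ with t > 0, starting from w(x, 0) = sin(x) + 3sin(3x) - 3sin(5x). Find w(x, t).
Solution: Moving frame: η = x + 2t, σ = t, w = u(η,σ), so w_t = u_σ + 2u_η and w_xx = u_ηη.
Hence w_t - 2w_x = u_σ and the PDE becomes the heat equation u_σ = (1/2)u_ηη on η ∈ ℝ.
Initial data: u(η,0) = w(η,0) = sin(η) + 3sin(3η) - 3sin(5η). Each mode sin(nη) decays as exp(-n²σ/2) on ℝ, so u(η,σ) = Σ c_n exp(-n²σ/2) sin(nη) with c_1=1, c_3=3, c_5=-3: u(η,σ) = exp(-σ/2)sin(η) + 3exp(-9σ/2)sin(3η) - 3exp(-25σ/2)sin(5η).
Substituting back: w(x,t) = u(x + 2t, t).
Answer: w(x, t) = exp(-t/2)sin(2t + x) + 3exp(-9t/2)sin(6t + 3x) - 3exp(-25t/2)sin(10t + 5x)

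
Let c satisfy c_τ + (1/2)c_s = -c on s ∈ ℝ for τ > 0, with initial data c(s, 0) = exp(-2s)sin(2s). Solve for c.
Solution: Substitute c = exp(-2s)u, i.e. u = exp(2s)c.
By the product rule, c_s = exp(-2s)(u_s - 2u), c_τ = exp(-2s)u_τ.
Substituting into the PDE and dividing by exp(-2s): u_τ + (1/2)(u_s - 2u) = -u.
The lower-order terms cancel, leaving the standard advection equation u_τ + (1/2)u_s = 0.
Initial data for u: u(s,0) = exp(2s)c(s,0) = sin(2s).
Solve for u:
  By method of characteristics (waves move right with speed 1/2):
  Along characteristics s - (1/2)τ = const, u is constant, so u(s,τ) = f(s - (1/2)τ) with f = u(·, 0).
Hence u(s,τ) = sin(2s - τ).
Transform back: c(s,τ) = exp(-2s)u(s,τ).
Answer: c(s, τ) = exp(-2s)sin(2s - τ)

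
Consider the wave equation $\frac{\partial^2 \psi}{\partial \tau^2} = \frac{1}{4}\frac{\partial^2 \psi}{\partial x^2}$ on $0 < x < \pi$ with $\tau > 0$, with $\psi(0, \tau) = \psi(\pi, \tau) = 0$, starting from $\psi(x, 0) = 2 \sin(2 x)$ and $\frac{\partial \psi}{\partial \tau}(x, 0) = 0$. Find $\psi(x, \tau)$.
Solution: Using separation of variables $\psi = X(x)T(\tau)$:
Eigenfunctions: $\sin(nx)$, $n = 1, 2, 3, \ldots$
General solution: $\psi(x, \tau) = \sum [A_n \cos(n \tau/2) + B_n \sin(n \tau/2)] \sin(nx)$
From $\psi(x,0) = 2 \sin(2 x)$: $A_2=2$. From $\psi_{\tau}(x,0) = 0$: all $B_n = 0$.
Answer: $\psi(x, \tau) = 2 \sin(2 x) \cos(\tau)$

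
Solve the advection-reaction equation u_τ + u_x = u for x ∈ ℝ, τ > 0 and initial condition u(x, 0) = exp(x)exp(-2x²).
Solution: Substitute u = exp(x)w.
Then u_x = exp(x)(w_x + w), u_τ = exp(x)w_τ; substituting and dividing by exp(x), the lower-order terms cancel: w_τ + w_x = 0 (standard advection equation).
Data for w: w(x,0) = exp(-x)u(x,0) = exp(-2x²).
By characteristics (dx/dτ = 1), w(x,τ) = f(x - τ) with f = w(·, 0).
So w(x,τ) = exp(-2(x - τ)²), and u(x,τ) = exp(x)w(x,τ).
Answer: u(x, τ) = exp(x)exp(-2(x - τ)²)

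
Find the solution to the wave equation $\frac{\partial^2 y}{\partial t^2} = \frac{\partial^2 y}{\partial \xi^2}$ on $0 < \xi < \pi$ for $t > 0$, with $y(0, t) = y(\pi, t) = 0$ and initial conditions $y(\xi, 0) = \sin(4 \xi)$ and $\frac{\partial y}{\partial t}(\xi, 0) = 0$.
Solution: Separating variables: $y = \sum [A_n \cos(\omega_n t) + B_n \sin(\omega_n t)] \sin(n\xi)$, $\omega_n = n$. From ICs: $A_4=1$.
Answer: $y(\xi, t) = \sin(4 \xi) \cos(4 t)$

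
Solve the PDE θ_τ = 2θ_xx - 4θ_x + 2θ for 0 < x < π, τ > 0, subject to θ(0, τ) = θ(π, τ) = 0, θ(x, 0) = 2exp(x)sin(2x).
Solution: Substitute θ = exp(x)u, i.e. u = exp(-x)θ.
By the product rule, θ_x = exp(x)(u_x + u), θ_xx = exp(x)(u_xx + 2u_x + u), θ_τ = exp(x)u_τ.
Substituting into the PDE and dividing by exp(x): u_τ = 2(u_xx + 2u_x + u) - 4(u_x + u) + 2u.
The lower-order terms cancel, leaving the standard heat equation u_τ = 2u_xx.
Initial data for u: u(x,0) = exp(-x)θ(x,0) = 2sin(2x). The boundary conditions carry over: u(0,τ) = u(π,τ) = 0.
Solve for u:
  Using separation of variables u = X(x)G(τ):
  Eigenfunctions: sin(nx), n = 1, 2, 3, ...
  General solution: u(x, τ) = Σ c_n sin(nx) exp(-2n² τ)
  Matching u(x,0) = 2sin(2x) term by term: c_2=2.
Hence u(x,τ) = 2exp(-8τ)sin(2x).
Transform back: θ(x,τ) = exp(x)u(x,τ).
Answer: θ(x, τ) = 2exp(x)exp(-8τ)sin(2x)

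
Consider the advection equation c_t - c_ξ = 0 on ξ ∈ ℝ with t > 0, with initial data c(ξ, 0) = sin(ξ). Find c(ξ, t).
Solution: By method of characteristics (waves move left with speed 1):
Along characteristics ξ + t = const, c is constant, so c(ξ,t) = f(ξ + t) with f = c(·, 0).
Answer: c(ξ, t) = sin(t + ξ)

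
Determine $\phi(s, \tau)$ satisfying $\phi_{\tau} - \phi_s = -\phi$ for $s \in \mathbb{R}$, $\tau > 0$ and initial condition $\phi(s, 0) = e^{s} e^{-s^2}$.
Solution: Substitute $\phi = e^{s}u$, i.e. $u = e^{-s}\phi$.
By the product rule, $\phi_s = e^{s}(u_s + u)$, $\phi_{\tau} = e^{s}u_{\tau}$.
Substituting into the PDE and dividing by $e^{s}$: $u_{\tau} - (u_s + u) = -u$.
The lower-order terms cancel, leaving the standard advection equation $u_{\tau} - u_s = 0$.
Initial data for $u$: $u(s,0) = e^{-s}\phi(s,0) = e^{-s^2}$.
Solve for $u$:
  By method of characteristics (waves move left with speed 1):
  Along characteristics $s + \tau =$ const, $u$ is constant, so $u(s,\tau) = f(s + \tau)$ with $f = u( \cdot , 0)$.
Hence $u(s,\tau) = e^{-(s + \tau)^2}$.
Transform back: $\phi(s,\tau) = e^{s}u(s,\tau)$.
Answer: $\phi(s, \tau) = e^{s} e^{-(\tau + s)^2}$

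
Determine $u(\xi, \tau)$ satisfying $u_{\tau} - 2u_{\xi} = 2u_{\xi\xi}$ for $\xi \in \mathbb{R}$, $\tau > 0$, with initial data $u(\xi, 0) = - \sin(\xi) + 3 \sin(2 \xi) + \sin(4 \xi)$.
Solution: Change to a moving frame: let $\eta = \xi + 2\tau$, $\sigma = \tau$ and write $u(\xi,\tau) = w(\eta,\sigma)$.
By the chain rule $u_{\tau} = w_{\sigma} + 2w_{\eta}$, $u_{\xi} = w_{\eta}$, $u_{\xi\xi} = w_{\eta\eta}$.
Then $u_{\tau} - 2u_{\xi} = w_{\sigma}$: the advection term cancels and the PDE becomes the heat equation $w_{\sigma} = 2w_{\eta\eta}$ on $\eta \in \mathbb{R}$.
Initial data: $w(\eta,0) = u(\eta,0) = - \sin(\eta) + 3 \sin(2 \eta) + \sin(4 \eta)$.
On $\eta \in \mathbb{R}$ each mode satisfies $(\sin(n\eta))'' = -n^2 \sin(n\eta)$, so $e^{-2n^2\sigma} \sin(n\eta)$ solves the heat equation; by superposition $w(\eta,\sigma) = \sum c_n e^{-2n^2\sigma} \sin(n\eta)$.
Reading off the coefficients: $c_1=-1, c_2=3, c_4=1$, so $w(\eta,\sigma) = - e^{-2 \sigma} \sin(\eta) + 3 e^{-8 \sigma} \sin(2 \eta) + e^{-32 \sigma} \sin(4 \eta)$.
Substituting back $\eta = \xi + 2\tau$, $\sigma = \tau$: $u(\xi,\tau) = w(\xi + 2\tau, \tau)$.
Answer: $u(\xi, \tau) = - e^{-2 \tau} \sin(2 \tau + \xi) + 3 e^{-8 \tau} \sin(4 \tau + 2 \xi) + e^{-32 \tau} \sin(8 \tau + 4 \xi)$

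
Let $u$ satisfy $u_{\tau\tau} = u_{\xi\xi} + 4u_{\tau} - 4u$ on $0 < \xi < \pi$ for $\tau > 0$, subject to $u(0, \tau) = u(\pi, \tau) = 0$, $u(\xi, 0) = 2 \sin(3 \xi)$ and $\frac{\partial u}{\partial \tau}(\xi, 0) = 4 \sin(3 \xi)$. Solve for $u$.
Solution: Substitute $u = e^{2\tau}w$, i.e. $w = e^{-2\tau}u$.
By the product rule, $u_{\tau} = e^{2\tau}(w_{\tau} + 2w)$, $u_{\tau\tau} = e^{2\tau}(w_{\tau\tau} + 4w_{\tau} + 4w)$, $u_{\xi\xi} = e^{2\tau}w_{\xi\xi}$.
Substituting into the PDE and dividing by $e^{2\tau}$: $w_{\tau\tau} + 4w_{\tau} + 4w = w_{\xi\xi} + 4(w_{\tau} + 2w) - 4w$.
The lower-order terms cancel, leaving the standard wave equation $w_{\tau\tau} = w_{\xi\xi}$.
Initial data for $w$: $w(\xi,0) = u(\xi,0) = 2 \sin(3 \xi)$; $w_{\tau}(\xi,0) = u_{\tau}(\xi,0) - 2u(\xi,0) = 0$. The boundary conditions carry over: $w(0,\tau) = w(\pi,\tau) = 0$.
Solve for $w$:
  Using separation of variables $w = X(\xi)T(\tau)$:
  Eigenfunctions: $\sin(n\xi)$, $n = 1, 2, 3, \ldots$
  General solution: $w(\xi, \tau) = \sum [A_n \cos(n \tau) + B_n \sin(n \tau)] \sin(n\xi)$
  From $w(\xi,0) = 2 \sin(3 \xi)$: $A_3=2$. From $w_{\tau}(\xi,0) = 0$: all $B_n = 0$.
Hence $w(\xi,\tau) = 2 \sin(3 \xi) \cos(3 \tau)$.
Transform back: $u(\xi,\tau) = e^{2\tau}w(\xi,\tau)$.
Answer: $u(\xi, \tau) = 2 e^{2 \tau} \sin(3 \xi) \cos(3 \tau)$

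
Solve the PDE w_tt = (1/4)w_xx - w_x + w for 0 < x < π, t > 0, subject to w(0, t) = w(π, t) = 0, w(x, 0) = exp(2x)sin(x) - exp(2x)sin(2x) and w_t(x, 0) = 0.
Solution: Substitute w = exp(2x)u.
Then w_x = exp(2x)(u_x + 2u), w_xx = exp(2x)(u_xx + 4u_x + 4u), w_tt = exp(2x)u_tt; substituting and dividing by exp(2x), the lower-order terms cancel: u_tt = (1/4)u_xx (standard wave equation).
Data for u: u(x,0) = exp(-2x)w(x,0) = sin(x) - sin(2x); u_t(x,0) = exp(-2x)w_t(x,0) = 0. The boundary conditions carry over: u(0,t) = u(π,t) = 0.
Separating variables: u = Σ [A_n cos(ω_n t) + B_n sin(ω_n t)] sin(nx), ω_n = n/2. From ICs: A_1=1, A_2=-1.
So u(x,t) = sin(x)cos(t/2) - sin(2x)cos(t), and w(x,t) = exp(2x)u(x,t).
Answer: w(x, t) = exp(2x)sin(x)cos(t/2) - exp(2x)sin(2x)cos(t)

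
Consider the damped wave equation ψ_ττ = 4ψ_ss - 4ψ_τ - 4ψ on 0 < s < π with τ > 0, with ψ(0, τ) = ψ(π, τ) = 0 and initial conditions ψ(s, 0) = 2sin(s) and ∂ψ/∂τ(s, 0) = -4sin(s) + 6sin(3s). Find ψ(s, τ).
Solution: Substitute ψ = exp(-2τ)u, i.e. u = exp(2τ)ψ.
By the product rule, ψ_τ = exp(-2τ)(u_τ - 2u), ψ_ττ = exp(-2τ)(u_ττ - 4u_τ + 4u), ψ_ss = exp(-2τ)u_ss.
Substituting into the PDE and dividing by exp(-2τ): u_ττ - 4u_τ + 4u = 4u_ss - 4(u_τ - 2u) - 4u.
The lower-order terms cancel, leaving the standard wave equation u_ττ = 4u_ss.
Initial data for u: u(s,0) = ψ(s,0) = 2sin(s); u_τ(s,0) = ψ_τ(s,0) + 2ψ(s,0) = 6sin(3s). The boundary conditions carry over: u(0,τ) = u(π,τ) = 0.
Solve for u:
  Using separation of variables u = X(s)T(τ):
  Eigenfunctions: sin(ns), n = 1, 2, 3, ...
  General solution: u(s, τ) = Σ [A_n cos(2n τ) + B_n sin(2n τ)] sin(ns)
  From u(s,0) = 2sin(s): A_1=2. From u_τ(s,0) = 6sin(3s), using u_τ(s,0) = Σ ω_n B_n sin(ns) with ω_n = 2n: B_3 = 6/6 = 1.
Hence u(s,τ) = 2sin(s)cos(2τ) + sin(3s)sin(6τ).
Transform back: ψ(s,τ) = exp(-2τ)u(s,τ).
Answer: ψ(s, τ) = 2exp(-2τ)sin(s)cos(2τ) + exp(-2τ)sin(3s)sin(6τ)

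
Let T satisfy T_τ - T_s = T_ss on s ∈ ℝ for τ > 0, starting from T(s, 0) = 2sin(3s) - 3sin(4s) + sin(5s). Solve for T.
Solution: Moving frame: η = s + τ, σ = τ, T = u(η,σ), so T_τ = u_σ + u_η and T_ss = u_ηη.
Hence T_τ - T_s = u_σ and the PDE becomes the heat equation u_σ = u_ηη on η ∈ ℝ.
Initial data: u(η,0) = T(η,0) = 2sin(3η) - 3sin(4η) + sin(5η). Each mode sin(nη) decays as exp(-n²σ) on ℝ, so u(η,σ) = Σ c_n exp(-n²σ) sin(nη) with c_3=2, c_4=-3, c_5=1: u(η,σ) = 2exp(-9σ)sin(3η) - 3exp(-16σ)sin(4η) + exp(-25σ)sin(5η).
Substituting back: T(s,τ) = u(s + τ, τ).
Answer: T(s, τ) = 2exp(-9τ)sin(3s + 3τ) - 3exp(-16τ)sin(4s + 4τ) + exp(-25τ)sin(5s + 5τ)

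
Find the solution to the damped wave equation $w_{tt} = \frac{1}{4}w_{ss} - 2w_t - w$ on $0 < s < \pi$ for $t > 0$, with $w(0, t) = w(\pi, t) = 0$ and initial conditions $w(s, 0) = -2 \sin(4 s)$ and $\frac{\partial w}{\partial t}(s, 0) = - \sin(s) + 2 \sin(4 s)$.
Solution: Substitute $w = e^{-t}u$, i.e. $u = e^{t}w$.
By the product rule, $w_t = e^{-t}(u_t - u)$, $w_{tt} = e^{-t}(u_{tt} - 2u_t + u)$, $w_{ss} = e^{-t}u_{ss}$.
Substituting into the PDE and dividing by $e^{-t}$: $u_{tt} - 2u_t + u = \frac{1}{4}u_{ss} - 2(u_t - u) - u$.
The lower-order terms cancel, leaving the standard wave equation $u_{tt} = \frac{1}{4}u_{ss}$.
Initial data for $u$: $u(s,0) = w(s,0) = -2 \sin(4 s)$; $u_t(s,0) = w_t(s,0) + w(s,0) = - \sin(s)$. The boundary conditions carry over: $u(0,t) = u(\pi,t) = 0$.
Solve for $u$:
  Using separation of variables $u = X(s)T(t)$:
  Eigenfunctions: $\sin(ns)$, $n = 1, 2, 3, \ldots$
  General solution: $u(s, t) = \sum [A_n \cos(n t/2) + B_n \sin(n t/2)] \sin(ns)$
  From $u(s,0) = -2 \sin(4 s)$: $A_4=-2$. From $u_t(s,0) = - \sin(s)$, using $u_t(s,0) = \sum \omega_n B_n \sin(ns)$ with $\omega_n = n/2$: $B_1 = (-1)/(1/2) = -2$.
Hence $u(s,t) = -2 \sin(s) \sin(t/2) - 2 \sin(4 s) \cos(2 t)$.
Transform back: $w(s,t) = e^{-t}u(s,t)$.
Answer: $w(s, t) = -2 e^{-t} \sin(s) \sin(t/2) - 2 e^{-t} \sin(4 s) \cos(2 t)$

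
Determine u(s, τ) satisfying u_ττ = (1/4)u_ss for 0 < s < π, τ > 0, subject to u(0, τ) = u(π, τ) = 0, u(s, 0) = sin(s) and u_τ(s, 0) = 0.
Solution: Using separation of variables u = X(s)T(τ):
Eigenfunctions: sin(ns), n = 1, 2, 3, ...
General solution: u(s, τ) = Σ [A_n cos(n τ/2) + B_n sin(n τ/2)] sin(ns)
From u(s,0) = sin(s): A_1=1. From u_τ(s,0) = 0: all B_n = 0.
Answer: u(s, τ) = sin(s)cos(τ/2)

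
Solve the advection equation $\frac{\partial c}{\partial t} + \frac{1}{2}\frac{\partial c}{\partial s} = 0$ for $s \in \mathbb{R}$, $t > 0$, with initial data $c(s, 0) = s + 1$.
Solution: By characteristics ($ds/dt = 1/2$), $c(s,t) = f(s - \frac{1}{2}t)$ with $f = c( \cdot , 0)$.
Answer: $c(s, t) = s - \frac{1}{2} t + 1$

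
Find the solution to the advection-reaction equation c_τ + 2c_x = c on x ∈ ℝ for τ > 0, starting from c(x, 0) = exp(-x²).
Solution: Substitute c = exp(τ)u.
Then c_τ = exp(τ)(u_τ + u), c_x = exp(τ)u_x; substituting and dividing by exp(τ), the lower-order terms cancel: u_τ + 2u_x = 0 (standard advection equation).
Data for u: u(x,0) = c(x,0) = exp(-x²).
By characteristics (dx/dτ = 2), u(x,τ) = f(x - 2τ) with f = u(·, 0).
So u(x,τ) = exp(-(x - 2τ)²), and c(x,τ) = exp(τ)u(x,τ).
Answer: c(x, τ) = exp(τ)exp(-(x - 2τ)²)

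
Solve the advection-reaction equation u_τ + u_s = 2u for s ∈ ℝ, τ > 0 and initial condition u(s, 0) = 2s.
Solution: Substitute u = exp(2τ)w.
Then u_τ = exp(2τ)(w_τ + 2w), u_s = exp(2τ)w_s; substituting and dividing by exp(2τ), the lower-order terms cancel: w_τ + w_s = 0 (standard advection equation).
Data for w: w(s,0) = u(s,0) = 2s.
By characteristics (ds/dτ = 1), w(s,τ) = f(s - τ) with f = w(·, 0).
So w(s,τ) = 2s - 2τ, and u(s,τ) = exp(2τ)w(s,τ).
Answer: u(s, τ) = 2sexp(2τ) - 2τexp(2τ)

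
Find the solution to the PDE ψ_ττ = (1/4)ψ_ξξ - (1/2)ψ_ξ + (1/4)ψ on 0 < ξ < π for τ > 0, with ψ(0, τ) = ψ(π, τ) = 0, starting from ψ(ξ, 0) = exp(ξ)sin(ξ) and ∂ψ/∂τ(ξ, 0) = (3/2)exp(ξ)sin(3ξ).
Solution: Substitute ψ = exp(ξ)u, i.e. u = exp(-ξ)ψ.
By the product rule, ψ_ξ = exp(ξ)(u_ξ + u), ψ_ξξ = exp(ξ)(u_ξξ + 2u_ξ + u), ψ_ττ = exp(ξ)u_ττ.
Substituting into the PDE and dividing by exp(ξ): u_ττ = (1/4)(u_ξξ + 2u_ξ + u) - (1/2)(u_ξ + u) + (1/4)u.
The lower-order terms cancel, leaving the standard wave equation u_ττ = (1/4)u_ξξ.
Initial data for u: u(ξ,0) = exp(-ξ)ψ(ξ,0) = sin(ξ); u_τ(ξ,0) = exp(-ξ)ψ_τ(ξ,0) = (3/2)sin(3ξ). The boundary conditions carry over: u(0,τ) = u(π,τ) = 0.
Solve for u:
  Using separation of variables u = X(ξ)T(τ):
  Eigenfunctions: sin(nξ), n = 1, 2, 3, ...
  General solution: u(ξ, τ) = Σ [A_n cos(n τ/2) + B_n sin(n τ/2)] sin(nξ)
  From u(ξ,0) = sin(ξ): A_1=1. From u_τ(ξ,0) = (3/2)sin(3ξ), using u_τ(ξ,0) = Σ ω_n B_n sin(nξ) with ω_n = n/2: B_3 = (3/2)/(3/2) = 1.
Hence u(ξ,τ) = sin(ξ)cos(τ/2) + sin(3ξ)sin(3τ/2).
Transform back: ψ(ξ,τ) = exp(ξ)u(ξ,τ).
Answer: ψ(ξ, τ) = exp(ξ)sin(ξ)cos(τ/2) + exp(ξ)sin(3ξ)sin(3τ/2)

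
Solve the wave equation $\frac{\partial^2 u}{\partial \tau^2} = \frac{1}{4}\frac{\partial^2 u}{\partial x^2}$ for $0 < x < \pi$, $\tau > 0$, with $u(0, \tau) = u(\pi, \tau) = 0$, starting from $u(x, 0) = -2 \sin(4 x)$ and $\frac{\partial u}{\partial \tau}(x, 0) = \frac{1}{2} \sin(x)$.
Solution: Using separation of variables $u = X(x)T(\tau)$:
Eigenfunctions: $\sin(nx)$, $n = 1, 2, 3, \ldots$
General solution: $u(x, \tau) = \sum [A_n \cos(n \tau/2) + B_n \sin(n \tau/2)] \sin(nx)$
From $u(x,0) = -2 \sin(4 x)$: $A_4=-2$. From $u_{\tau}(x,0) = \frac{1}{2} \sin(x)$, using $u_{\tau}(x,0) = \sum \omega_n B_n \sin(nx)$ with $\omega_n = n/2$: $B_1 = (1/2)/(1/2) = 1$.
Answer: $u(x, \tau) = \sin(\tau/2) \sin(x) - 2 \sin(4 x) \cos(2 \tau)$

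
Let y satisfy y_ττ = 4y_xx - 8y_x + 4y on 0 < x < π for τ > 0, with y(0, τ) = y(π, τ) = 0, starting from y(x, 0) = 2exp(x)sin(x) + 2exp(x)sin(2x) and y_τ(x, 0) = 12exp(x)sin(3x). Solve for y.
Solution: Substitute y = exp(x)u.
Then y_x = exp(x)(u_x + u), y_xx = exp(x)(u_xx + 2u_x + u), y_ττ = exp(x)u_ττ; substituting and dividing by exp(x), the lower-order terms cancel: u_ττ = 4u_xx (standard wave equation).
Data for u: u(x,0) = exp(-x)y(x,0) = 2sin(x) + 2sin(2x); u_τ(x,0) = exp(-x)y_τ(x,0) = 12sin(3x). The boundary conditions carry over: u(0,τ) = u(π,τ) = 0.
Separating variables: u = Σ [A_n cos(ω_n τ) + B_n sin(ω_n τ)] sin(nx), ω_n = 2n. From ICs (B_n = velocity coefficient / ω_n): A_1=2, A_2=2, B_3=2.
So u(x,τ) = 2sin(x)cos(2τ) + 2sin(2x)cos(4τ) + 2sin(3x)sin(6τ), and y(x,τ) = exp(x)u(x,τ).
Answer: y(x, τ) = 2exp(x)sin(x)cos(2τ) + 2exp(x)sin(2x)cos(4τ) + 2exp(x)sin(3x)sin(6τ)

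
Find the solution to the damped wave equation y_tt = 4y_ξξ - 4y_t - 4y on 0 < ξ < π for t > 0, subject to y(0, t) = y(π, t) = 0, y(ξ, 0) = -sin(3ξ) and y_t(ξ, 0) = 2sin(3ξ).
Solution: Substitute y = exp(-2t)u, i.e. u = exp(2t)y.
By the product rule, y_t = exp(-2t)(u_t - 2u), y_tt = exp(-2t)(u_tt - 4u_t + 4u), y_ξξ = exp(-2t)u_ξξ.
Substituting into the PDE and dividing by exp(-2t): u_tt - 4u_t + 4u = 4u_ξξ - 4(u_t - 2u) - 4u.
The lower-order terms cancel, leaving the standard wave equation u_tt = 4u_ξξ.
Initial data for u: u(ξ,0) = y(ξ,0) = -sin(3ξ); u_t(ξ,0) = y_t(ξ,0) + 2y(ξ,0) = 0. The boundary conditions carry over: u(0,t) = u(π,t) = 0.
Solve for u:
  Using separation of variables u = X(ξ)T(t):
  Eigenfunctions: sin(nξ), n = 1, 2, 3, ...
  General solution: u(ξ, t) = Σ [A_n cos(2n t) + B_n sin(2n t)] sin(nξ)
  From u(ξ,0) = -sin(3ξ): A_3=-1. From u_t(ξ,0) = 0: all B_n = 0.
Hence u(ξ,t) = -sin(3ξ)cos(6t).
Transform back: y(ξ,t) = exp(-2t)u(ξ,t).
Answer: y(ξ, t) = -exp(-2t)sin(3ξ)cos(6t)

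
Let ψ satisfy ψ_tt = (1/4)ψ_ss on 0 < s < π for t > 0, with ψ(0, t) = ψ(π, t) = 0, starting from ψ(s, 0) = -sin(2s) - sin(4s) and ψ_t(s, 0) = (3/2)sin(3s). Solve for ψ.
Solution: Using separation of variables ψ = X(s)T(t):
Eigenfunctions: sin(ns), n = 1, 2, 3, ...
General solution: ψ(s, t) = Σ [A_n cos(n t/2) + B_n sin(n t/2)] sin(ns)
From ψ(s,0) = -sin(2s) - sin(4s): A_2=-1, A_4=-1. From ψ_t(s,0) = (3/2)sin(3s), using ψ_t(s,0) = Σ ω_n B_n sin(ns) with ω_n = n/2: B_3 = (3/2)/(3/2) = 1.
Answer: ψ(s, t) = -sin(2s)cos(t) + sin(3s)sin(3t/2) - sin(4s)cos(2t)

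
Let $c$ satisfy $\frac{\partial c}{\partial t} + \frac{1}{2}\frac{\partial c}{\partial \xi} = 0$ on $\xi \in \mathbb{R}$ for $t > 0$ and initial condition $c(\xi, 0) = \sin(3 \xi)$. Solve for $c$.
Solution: By method of characteristics (waves move right with speed 1/2):
Along characteristics $\xi - \frac{1}{2}t =$ const, $c$ is constant, so $c(\xi,t) = f(\xi - \frac{1}{2}t)$ with $f = c( \cdot , 0)$.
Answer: $c(\xi, t) = \sin(3 \xi - 3 t/2)$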